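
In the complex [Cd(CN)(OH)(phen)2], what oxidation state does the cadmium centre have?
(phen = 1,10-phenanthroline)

No counter-ion: the bracketed complex is neutral.
Ligand charges: 1×CN = -1; 2×phen neutral; 1×OH = -1; sum -2.
Cd + (-2) = 0 ⇒ Cd is +2.

+2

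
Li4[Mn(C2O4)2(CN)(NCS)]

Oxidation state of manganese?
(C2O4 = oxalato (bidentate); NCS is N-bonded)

4 lithium outside the brackets (+1 each) → the complex ion is 4−.
Ligand charges: 1×CN = -1; 2×C2O4 = -4; 1×NCS = -1; sum -6.
Mn + (-6) = 4− ⇒ Mn is +2.

+2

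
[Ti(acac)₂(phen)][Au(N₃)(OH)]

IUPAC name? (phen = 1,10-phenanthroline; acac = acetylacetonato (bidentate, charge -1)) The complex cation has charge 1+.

Both ions are complex: the cation is named first with the plain metal name, the anion second with the -ate form; each ion's ligands are alphabetised independently.
The complex cation is given as 1+; its ligand charges sum to -2, so Ti = +3.
A 1:1 salt means the anion carries the equal and opposite charge, 1−.
Anion: ligand charges sum to -2; for the ion to be 1−, Au = +1.

bis(acetylacetonato)(1,10-phenanthroline)titanium(III) azidohydroxoaurate(I)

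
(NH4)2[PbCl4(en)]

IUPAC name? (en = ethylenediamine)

The 2 ammonium counter-ions carry a total charge of +2, so each complex ion is 2−.
Ligand charges: 1×ethylenediamine (neutral), 4×chloro (-1 each); total -4. So Pb + (-4) = 2−, giving Pb = +2.
Ligands are named alphabetically: chloro before ethylenediamine.
The complex ion is anionic, so lead takes the -ate form plumbate(II).

ammonium tetrachloro(ethylenediamine)plumbate(II)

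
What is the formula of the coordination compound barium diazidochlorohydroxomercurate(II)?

Ba[HgCl(N3)2(OH)]

Ligands: 2 azido (N3, -1), 1 hydroxo (OH, -1), 1 chloro (Cl, -1). Ligand charge sum = -4.
Charge balance with barium (+2) requires 1 complex ion per 1 barium.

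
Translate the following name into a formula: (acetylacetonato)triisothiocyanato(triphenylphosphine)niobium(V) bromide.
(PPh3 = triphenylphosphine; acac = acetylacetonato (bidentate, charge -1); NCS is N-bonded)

[Nb(acac)(NCS)3(PPh3)]Br

Ligands: 1 triphenylphosphine (PPh3, neutral), 1 acetylacetonato (acac, -1), 3 isothiocyanato (NCS, -1). Ligand charge sum = -4.
With Nb in oxidation state +5, the complex ion is [Nb...]^1+.
Charge balance with bromide (-1) requires 1 complex ion per 1 bromide.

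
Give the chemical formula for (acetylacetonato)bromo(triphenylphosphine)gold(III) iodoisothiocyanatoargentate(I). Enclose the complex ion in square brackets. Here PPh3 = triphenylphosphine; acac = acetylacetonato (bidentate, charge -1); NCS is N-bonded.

[Au(acac)Br(PPh3)][AgI(NCS)]

Cation [Au…]: ligand charges -2, Au(III) ⇒ ion charge 1+.
Anion [Ag…]: ligand charges -2, Ag(I) ⇒ ion charge 1−.
One 1+ cation balances one 1− anion.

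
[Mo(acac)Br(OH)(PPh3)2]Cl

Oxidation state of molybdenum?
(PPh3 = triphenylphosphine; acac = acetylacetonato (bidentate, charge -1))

1 chloride outside the brackets (-1 each) → the complex ion is 1+.
Ligand charges: 2×PPh3 neutral; 1×Br = -1; 1×acac = -1; 1×OH = -1; sum -3.
Mo + (-3) = 1+ ⇒ Mo is +4.

+4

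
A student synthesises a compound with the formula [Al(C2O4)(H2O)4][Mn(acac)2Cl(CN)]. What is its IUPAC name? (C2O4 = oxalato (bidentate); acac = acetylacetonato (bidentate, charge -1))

tetraaquaoxalatoaluminium(III) bis(acetylacetonato)chlorocyanomanganate(III)

Both ions are complex: the cation is named first with the plain metal name, the anion second with the -ate form; each ion's ligands are alphabetised independently.
Aluminium is always +3 in its complexes; the cation's ligand charges sum to -2, so the complex cation is 1+.
A 1:1 salt means the anion carries the equal and opposite charge, 1−.
Anion: ligand charges sum to -4; for the ion to be 1−, Mn = +3.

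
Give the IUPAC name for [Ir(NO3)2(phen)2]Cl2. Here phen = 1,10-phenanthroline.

The 2 chloride counter-ions carry a total charge of -2, so each complex ion is 2+.
Ligand charges: 2×1,10-phenanthroline (neutral), 2×nitrato (-1 each); total -2. So Ir + (-2) = 2+, giving Ir = +4.
Ligands are named alphabetically: nitrato before phenanthroline.

dinitratobis(1,10-phenanthroline)iridium(IV) chloride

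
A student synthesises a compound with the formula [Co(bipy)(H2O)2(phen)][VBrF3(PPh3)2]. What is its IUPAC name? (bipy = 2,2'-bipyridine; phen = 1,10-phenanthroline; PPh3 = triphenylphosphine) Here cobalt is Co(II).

diaqua(2,2'-bipyridine)(1,10-phenanthroline)cobalt(II) bromotrifluorobis(triphenylphosphine)vanadate(II)

Both ions are complex: the cation is named first with the plain metal name, the anion second with the -ate form; each ion's ligands are alphabetised independently.
Co is given as +2; the cation's ligand charges sum to 0, so the complex cation is 2+.
A 1:1 salt means the anion carries the equal and opposite charge, 2−.
Anion: ligand charges sum to -4; for the ion to be 2−, V = +2.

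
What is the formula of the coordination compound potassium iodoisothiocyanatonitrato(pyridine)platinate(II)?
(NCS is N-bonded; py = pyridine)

Ligands: 1 nitrato (NO3, -1), 1 iodo (I, -1), 1 isothiocyanato (NCS, -1), 1 pyridine (py, neutral). Ligand charge sum = -3.
With Pt in oxidation state +2, the complex ion is [Pt...]^1−.
Charge balance with potassium (+1) requires 1 complex ion per 1 potassium.

K[PtI(NCS)(NO3)(py)]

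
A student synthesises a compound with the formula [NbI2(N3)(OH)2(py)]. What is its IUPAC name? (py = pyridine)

azidodihydroxodiiodo(pyridine)niobium(V)

There is no counter-ion, so the complex is neutral overall.
Ligand charges: 2×iodo (-1 each), 2×hydroxo (-1 each), 1×pyridine (neutral), 1×azido (-1 each); total -5. So Nb + (-5) = 0, giving Nb = +5.
Ligands are named alphabetically: azido before hydroxo before iodo before pyridine.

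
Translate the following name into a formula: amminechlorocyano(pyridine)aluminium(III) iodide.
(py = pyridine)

[AlCl(CN)(NH3)(py)]I

Ligands: 1 pyridine (py, neutral), 1 cyano (CN, -1), 1 ammine (NH3, neutral), 1 chloro (Cl, -1). Ligand charge sum = -2.
Charge balance with iodide (-1) requires 1 complex ion per 1 iodide.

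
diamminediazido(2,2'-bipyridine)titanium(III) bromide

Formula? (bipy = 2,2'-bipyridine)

[Ti(bipy)(N3)2(NH3)2]Br

Ligands: 2 azido (N3, -1), 2 ammine (NH3, neutral), 1 2,2'-bipyridine (bipy, neutral). Ligand charge sum = -2.
With Ti in oxidation state +3, the complex ion is [Ti...]^1+.
Charge balance with bromide (-1) requires 1 complex ion per 1 bromide.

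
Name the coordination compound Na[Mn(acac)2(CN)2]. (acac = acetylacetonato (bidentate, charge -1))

sodium bis(acetylacetonato)dicyanomanganate(III)

The 1 sodium counter-ion carries a total charge of +1, so each complex ion is 1−.
Ligand charges: 2×cyano (-1 each), 2×acetylacetonato (-1 each); total -4. So Mn + (-4) = 1−, giving Mn = +3.
Ligands are named alphabetically: acetylacetonato before cyano.
The complex ion is anionic, so manganese takes the -ate form manganate(III).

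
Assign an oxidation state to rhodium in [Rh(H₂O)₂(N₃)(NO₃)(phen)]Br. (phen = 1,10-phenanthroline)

1 bromide outside the brackets (-1 each) → the complex ion is 1+.
Ligand charges: 1×NO3 = -1; 2×H2O neutral; 1×N3 = -1; 1×phen neutral; sum -2.
Rh + (-2) = 1+ ⇒ Rh is +3.

+3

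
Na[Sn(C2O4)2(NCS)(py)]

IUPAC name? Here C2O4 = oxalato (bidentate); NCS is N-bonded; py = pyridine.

The 1 sodium counter-ion carries a total charge of +1, so each complex ion is 1−.
Ligand charges: 2×oxalato (-2 each), 1×isothiocyanato (-1 each), 1×pyridine (neutral); total -5. So Sn + (-5) = 1−, giving Sn = +4.
Ligands are named alphabetically: isothiocyanato before oxalato before pyridine.
The complex ion is anionic, so tin takes the -ate form stannate(IV).

sodium isothiocyanatodioxalato(pyridine)stannate(IV)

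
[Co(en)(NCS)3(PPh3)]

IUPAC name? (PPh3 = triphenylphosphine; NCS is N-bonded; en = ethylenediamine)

(ethylenediamine)triisothiocyanato(triphenylphosphine)cobalt(III)

There is no counter-ion, so the complex is neutral overall.
Ligand charges: 1×triphenylphosphine (neutral), 3×isothiocyanato (-1 each), 1×ethylenediamine (neutral); total -3. So Co + (-3) = 0, giving Co = +3.
Ligands are named alphabetically: ethylenediamine before isothiocyanato before triphenylphosphine.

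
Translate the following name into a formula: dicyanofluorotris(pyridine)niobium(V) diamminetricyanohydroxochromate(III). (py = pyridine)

Cation [Nb…]: ligand charges -3, Nb(V) ⇒ ion charge 2+.
Anion [Cr…]: ligand charges -4, Cr(III) ⇒ ion charge 1−.

[Nb(CN)2F(py)3][Cr(CN)3(NH3)2(OH)]2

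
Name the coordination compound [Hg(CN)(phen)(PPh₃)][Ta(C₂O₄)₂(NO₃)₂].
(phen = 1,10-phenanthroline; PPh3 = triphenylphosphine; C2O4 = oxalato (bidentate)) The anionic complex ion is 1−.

cyano(1,10-phenanthroline)(triphenylphosphine)mercury(II) dinitratodioxalatotantalate(V)

The complex anion is given as 1−; its ligand charges sum to -6, so Ta = +5.
A 1:1 salt means the cation carries the equal and opposite charge, 1+.
Cation: ligand charges sum to -1; for the ion to be 1+, Hg = +2.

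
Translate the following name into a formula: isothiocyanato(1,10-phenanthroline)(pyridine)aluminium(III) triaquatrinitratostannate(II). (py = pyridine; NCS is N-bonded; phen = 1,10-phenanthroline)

Cation [Al…]: ligand charges -1, Al(III) ⇒ ion charge 2+.
Anion [Sn…]: ligand charges -3, Sn(II) ⇒ ion charge 1−.
One 2+ cation requires 2 of the 1− anion.

[Al(NCS)(phen)(py)][Sn(H2O)3(NO3)3]2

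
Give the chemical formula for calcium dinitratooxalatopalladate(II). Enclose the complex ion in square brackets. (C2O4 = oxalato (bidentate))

Ligands: 2 nitrato (NO3, -1), 1 oxalato (C2O4, -2). Ligand charge sum = -4.
Charge balance with calcium (+2) requires 1 complex ion per 1 calcium.

Ca[Pd(C2O4)(NO3)2]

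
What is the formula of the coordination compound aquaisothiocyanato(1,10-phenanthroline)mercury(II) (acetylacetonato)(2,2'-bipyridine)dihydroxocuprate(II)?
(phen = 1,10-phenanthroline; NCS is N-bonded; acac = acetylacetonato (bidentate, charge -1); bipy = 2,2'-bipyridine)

Cation [Hg…]: ligand charges -1, Hg(II) ⇒ ion charge 1+.
Anion [Cu…]: ligand charges -3, Cu(II) ⇒ ion charge 1−.

[Hg(H2O)(NCS)(phen)][Cu(acac)(bipy)(OH)2]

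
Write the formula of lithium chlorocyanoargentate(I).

Li[AgCl(CN)]

Ligands: 1 cyano (CN, -1), 1 chloro (Cl, -1). Ligand charge sum = -2.
Charge balance with lithium (+1) requires 1 complex ion per 1 lithium.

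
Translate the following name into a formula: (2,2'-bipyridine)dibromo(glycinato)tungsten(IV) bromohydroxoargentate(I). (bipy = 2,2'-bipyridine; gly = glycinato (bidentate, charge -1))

[W(bipy)Br2(gly)][AgBr(OH)]

Cation [W…]: ligand charges -3, W(IV) ⇒ ion charge 1+.
Anion [Ag…]: ligand charges -2, Ag(I) ⇒ ion charge 1−.
One 1+ cation balances one 1− anion.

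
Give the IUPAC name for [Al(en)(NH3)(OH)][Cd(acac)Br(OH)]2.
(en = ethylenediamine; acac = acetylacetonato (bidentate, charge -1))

Both ions are complex: the cation is named first with the plain metal name, the anion second with the -ate form; each ion's ligands are alphabetised independently.
Cadmium is always +2 in its complexes; the anion's ligand charges sum to -3, so the complex anion is 1−.
With 2 anions per cation, the cation must be 2×1 = 2+.
Cation: ligand charges sum to -1; for the ion to be 2+, Al = +3.

ammine(ethylenediamine)hydroxoaluminium(III) (acetylacetonato)bromohydroxocadmate(II)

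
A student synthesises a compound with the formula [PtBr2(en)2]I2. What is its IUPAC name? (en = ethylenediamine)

The 2 iodide counter-ions carry a total charge of -2, so each complex ion is 2+.
Ligand charges: 2×ethylenediamine (neutral), 2×bromo (-1 each); total -2. So Pt + (-2) = 2+, giving Pt = +4.
Ligands are named alphabetically: bromo before ethylenediamine.

dibromobis(ethylenediamine)platinum(IV) iodide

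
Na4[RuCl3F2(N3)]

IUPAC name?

The 4 sodium counter-ions carry a total charge of +4, so each complex ion is 4−.
Ligand charges: 2×fluoro (-1 each), 1×azido (-1 each), 3×chloro (-1 each); total -6. So Ru + (-6) = 4−, giving Ru = +2.
The complex ion is anionic, so ruthenium takes the -ate form ruthenate(II).

sodium azidotrichlorodifluororuthenate(II)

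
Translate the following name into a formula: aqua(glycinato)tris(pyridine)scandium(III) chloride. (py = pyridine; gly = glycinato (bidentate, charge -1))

[Sc(gly)(H2O)(py)3]Cl2

Ligands: 3 pyridine (py, neutral), 1 aqua (H2O, neutral), 1 glycinato (gly, -1). Ligand charge sum = -1.
With Sc in oxidation state +3, the complex ion is [Sc...]^2+.
Charge balance with chloride (-1) requires 1 complex ion per 2 chloride.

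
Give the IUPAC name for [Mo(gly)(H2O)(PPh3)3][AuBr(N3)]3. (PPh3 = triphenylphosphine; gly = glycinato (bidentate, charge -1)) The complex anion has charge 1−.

aqua(glycinato)tris(triphenylphosphine)molybdenum(IV) azidobromoaurate(I)

The complex anion is given as 1−; its ligand charges sum to -2, so Au = +1.
With 3 anions per cation, the cation must be 3×1 = 3+.
Cation: ligand charges sum to -1; for the ion to be 3+, Mo = +4.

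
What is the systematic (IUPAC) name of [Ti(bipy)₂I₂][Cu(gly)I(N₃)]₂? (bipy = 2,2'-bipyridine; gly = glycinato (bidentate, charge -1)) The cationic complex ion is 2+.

bis(2,2'-bipyridine)diiodotitanium(IV) azido(glycinato)iodocuprate(II)

The complex cation is given as 2+; its ligand charges sum to -2, so Ti = +4.
With 2 anions per cation, each anion must be 2/2 = 1−.
Anion: ligand charges sum to -3; for the ion to be 1−, Cu = +2.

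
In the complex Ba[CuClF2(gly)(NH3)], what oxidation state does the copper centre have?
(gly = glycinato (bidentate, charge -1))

+2

1 barium outside the brackets (+2 each) → the complex ion is 2−.
Ligand charges: 1×NH3 neutral; 2×F = -2; 1×gly = -1; 1×Cl = -1; sum -4.
Cu + (-4) = 2− ⇒ Cu is +2.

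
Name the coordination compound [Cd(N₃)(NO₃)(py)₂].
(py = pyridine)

There is no counter-ion, so the complex is neutral overall.
Ligand charges: 2×pyridine (neutral), 1×nitrato (-1 each), 1×azido (-1 each); total -2. So Cd + (-2) = 0, giving Cd = +2.
Ligands are named alphabetically: azido before nitrato before pyridine.

azidonitratobis(pyridine)cadmium(II)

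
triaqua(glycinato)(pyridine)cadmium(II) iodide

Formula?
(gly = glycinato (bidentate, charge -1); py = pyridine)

[Cd(gly)(H2O)3(py)]I

Ligands: 1 glycinato (gly, -1), 3 aqua (H2O, neutral), 1 pyridine (py, neutral). Ligand charge sum = -1.
With Cd in oxidation state +2, the complex ion is [Cd...]^1+.
Charge balance with iodide (-1) requires 1 complex ion per 1 iodide.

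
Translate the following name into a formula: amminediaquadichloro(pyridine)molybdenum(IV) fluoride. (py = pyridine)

[MoCl2(H2O)2(NH3)(py)]F2

Ligands: 1 ammine (NH3, neutral), 2 aqua (H2O, neutral), 1 pyridine (py, neutral), 2 chloro (Cl, -1). Ligand charge sum = -2.
With Mo in oxidation state +4, the complex ion is [Mo...]^2+.
Charge balance with fluoride (-1) requires 1 complex ion per 2 fluoride.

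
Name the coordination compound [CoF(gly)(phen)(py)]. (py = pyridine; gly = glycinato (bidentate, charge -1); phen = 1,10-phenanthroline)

There is no counter-ion, so the complex is neutral overall.
Ligand charges: 1×pyridine (neutral), 1×fluoro (-1 each), 1×glycinato (-1 each), 1×1,10-phenanthroline (neutral); total -2. So Co + (-2) = 0, giving Co = +2.
Ligands are named alphabetically: fluoro before glycinato before phenanthroline before pyridine.

fluoro(glycinato)(1,10-phenanthroline)(pyridine)cobalt(II)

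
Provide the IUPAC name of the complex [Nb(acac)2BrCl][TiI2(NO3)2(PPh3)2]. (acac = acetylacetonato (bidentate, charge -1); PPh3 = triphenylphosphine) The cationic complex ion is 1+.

Both ions are complex: the cation is named first with the plain metal name, the anion second with the -ate form; each ion's ligands are alphabetised independently.
The complex cation is given as 1+; its ligand charges sum to -4, so Nb = +5.
A 1:1 salt means the anion carries the equal and opposite charge, 1−.
Anion: ligand charges sum to -4; for the ion to be 1−, Ti = +3.

bis(acetylacetonato)bromochloroniobium(V) diiododinitratobis(triphenylphosphine)titanate(III)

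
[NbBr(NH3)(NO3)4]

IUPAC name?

amminebromotetranitratoniobium(V)

There is no counter-ion, so the complex is neutral overall.
Ligand charges: 1×bromo (-1 each), 4×nitrato (-1 each), 1×ammine (neutral); total -5. So Nb + (-5) = 0, giving Nb = +5.
Ligands are named alphabetically: ammine before bromo before nitrato.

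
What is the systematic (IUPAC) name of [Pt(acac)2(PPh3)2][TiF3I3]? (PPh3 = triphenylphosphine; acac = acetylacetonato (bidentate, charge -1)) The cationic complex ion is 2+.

bis(acetylacetonato)bis(triphenylphosphine)platinum(IV) trifluorotriiodotitanate(IV)

Both ions are complex: the cation is named first with the plain metal name, the anion second with the -ate form; each ion's ligands are alphabetised independently.
The complex cation is given as 2+; its ligand charges sum to -2, so Pt = +4.
A 1:1 salt means the anion carries the equal and opposite charge, 2−.
Anion: ligand charges sum to -6; for the ion to be 2−, Ti = +4.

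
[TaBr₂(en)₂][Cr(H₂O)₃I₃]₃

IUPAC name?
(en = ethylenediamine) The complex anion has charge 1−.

dibromobis(ethylenediamine)tantalum(V) triaquatriiodochromate(II)

Both ions are complex: the cation is named first with the plain metal name, the anion second with the -ate form; each ion's ligands are alphabetised independently.
The complex anion is given as 1−; its ligand charges sum to -3, so Cr = +2.
With 3 anions per cation, the cation must be 3×1 = 3+.
Cation: ligand charges sum to -2; for the ion to be 3+, Ta = +5.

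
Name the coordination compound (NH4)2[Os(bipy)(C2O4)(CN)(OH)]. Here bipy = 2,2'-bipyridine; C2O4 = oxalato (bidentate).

ammonium (2,2'-bipyridine)cyanohydroxooxalatoosmate(II)

The 2 ammonium counter-ions carry a total charge of +2, so each complex ion is 2−.
Ligand charges: 1×2,2'-bipyridine (neutral), 1×oxalato (-2 each), 1×cyano (-1 each), 1×hydroxo (-1 each); total -4. So Os + (-4) = 2−, giving Os = +2.
The complex ion is anionic, so osmium takes the -ate form osmate(II).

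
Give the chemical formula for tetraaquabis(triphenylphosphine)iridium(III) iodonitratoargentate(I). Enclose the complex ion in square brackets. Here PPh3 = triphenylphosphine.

[Ir(H2O)4(PPh3)2][AgI(NO3)]3

Cation [Ir…]: ligand charges 0, Ir(III) ⇒ ion charge 3+.
Anion [Ag…]: ligand charges -2, Ag(I) ⇒ ion charge 1−.
One 3+ cation requires 3 of the 1− anion.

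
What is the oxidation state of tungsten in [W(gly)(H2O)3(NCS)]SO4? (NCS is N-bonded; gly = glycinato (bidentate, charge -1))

+4

1 sulfate outside the brackets (-2 each) → the complex ion is 2+.
Ligand charges: 3×H2O neutral; 1×NCS = -1; 1×gly = -1; sum -2.
W + (-2) = 2+ ⇒ W is +4.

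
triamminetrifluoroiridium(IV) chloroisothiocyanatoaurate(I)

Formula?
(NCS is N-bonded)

Cation [Ir…]: ligand charges -3, Ir(IV) ⇒ ion charge 1+.
Anion [Au…]: ligand charges -2, Au(I) ⇒ ion charge 1−.

[IrF3(NH3)3][AuCl(NCS)]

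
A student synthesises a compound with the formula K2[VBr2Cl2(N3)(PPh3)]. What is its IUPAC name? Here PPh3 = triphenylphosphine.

potassium azidodibromodichloro(triphenylphosphine)vanadate(III)

The 2 potassium counter-ions carry a total charge of +2, so each complex ion is 2−.
Ligand charges: 1×triphenylphosphine (neutral), 2×bromo (-1 each), 2×chloro (-1 each), 1×azido (-1 each); total -5. So V + (-5) = 2−, giving V = +3.
The complex ion is anionic, so vanadium takes the -ate form vanadate(III).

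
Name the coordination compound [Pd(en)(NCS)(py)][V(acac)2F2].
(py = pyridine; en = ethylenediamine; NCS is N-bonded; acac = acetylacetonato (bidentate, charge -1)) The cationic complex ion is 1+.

(ethylenediamine)isothiocyanato(pyridine)palladium(II) bis(acetylacetonato)difluorovanadate(III)

The complex cation is given as 1+; its ligand charges sum to -1, so Pd = +2.
A 1:1 salt means the anion carries the equal and opposite charge, 1−.
Anion: ligand charges sum to -4; for the ion to be 1−, V = +3.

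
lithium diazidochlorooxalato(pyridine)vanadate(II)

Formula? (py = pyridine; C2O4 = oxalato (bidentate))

Li3[V(C2O4)Cl(N3)2(py)]

Ligands: 1 chloro (Cl, -1), 2 azido (N3, -1), 1 pyridine (py, neutral), 1 oxalato (C2O4, -2). Ligand charge sum = -5.
With V in oxidation state +2, the complex ion is [V...]^3−.
Charge balance with lithium (+1) requires 1 complex ion per 3 lithium.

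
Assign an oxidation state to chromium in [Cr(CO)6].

0

No counter-ion: the bracketed complex is neutral.
Ligand charges: 6×CO neutral; sum 0.
Cr + (0) = 0 ⇒ Cr is 0.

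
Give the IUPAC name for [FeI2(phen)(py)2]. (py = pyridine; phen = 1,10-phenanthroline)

diiodo(1,10-phenanthroline)bis(pyridine)iron(II)

There is no counter-ion, so the complex is neutral overall.
Ligand charges: 2×iodo (-1 each), 2×pyridine (neutral), 1×1,10-phenanthroline (neutral); total -2. So Fe + (-2) = 0, giving Fe = +2.
Ligands are named alphabetically: iodo before phenanthroline before pyridine.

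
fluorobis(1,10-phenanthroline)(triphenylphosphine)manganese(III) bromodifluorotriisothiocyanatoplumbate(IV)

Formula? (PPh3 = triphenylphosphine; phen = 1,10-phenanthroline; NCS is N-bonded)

Cation [Mn…]: ligand charges -1, Mn(III) ⇒ ion charge 2+.
Anion [Pb…]: ligand charges -6, Pb(IV) ⇒ ion charge 2−.

[MnF(phen)2(PPh3)][PbBrF2(NCS)3]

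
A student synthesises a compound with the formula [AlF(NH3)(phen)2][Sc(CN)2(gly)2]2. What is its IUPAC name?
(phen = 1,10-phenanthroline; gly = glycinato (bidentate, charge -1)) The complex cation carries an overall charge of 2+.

amminefluorobis(1,10-phenanthroline)aluminium(III) dicyanobis(glycinato)scandate(III)

The complex cation is given as 2+; its ligand charges sum to -1, so Al = +3.
With 2 anions per cation, each anion must be 2/2 = 1−.
Anion: ligand charges sum to -4; for the ion to be 1−, Sc = +3.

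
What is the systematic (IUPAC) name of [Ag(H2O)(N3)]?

There is no counter-ion, so the complex is neutral overall.
Ligand charges: 1×azido (-1 each), 1×aqua (neutral); total -1. So Ag + (-1) = 0, giving Ag = +1.
Ligands are named alphabetically: aqua before azido.

aquaazidosilver(I)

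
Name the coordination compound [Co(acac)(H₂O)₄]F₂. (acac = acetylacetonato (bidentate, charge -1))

(acetylacetonato)tetraaquacobalt(III) fluoride

The 2 fluoride counter-ions carry a total charge of -2, so each complex ion is 2+.
Ligand charges: 4×aqua (neutral), 1×acetylacetonato (-1 each); total -1. So Co + (-1) = 2+, giving Co = +3.
Ligands are named alphabetically: acetylacetonato before aqua.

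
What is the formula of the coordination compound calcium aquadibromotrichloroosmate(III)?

Ligands: 1 aqua (H2O, neutral), 2 bromo (Br, -1), 3 chloro (Cl, -1). Ligand charge sum = -5.
With Os in oxidation state +3, the complex ion is [Os...]^2−.
Charge balance with calcium (+2) requires 1 complex ion per 1 calcium.

Ca[OsBr2Cl3(H2O)]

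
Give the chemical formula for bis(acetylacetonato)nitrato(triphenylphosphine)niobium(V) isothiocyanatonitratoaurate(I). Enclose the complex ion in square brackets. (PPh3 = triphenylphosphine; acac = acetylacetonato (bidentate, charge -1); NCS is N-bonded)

Cation [Nb…]: ligand charges -3, Nb(V) ⇒ ion charge 2+.
Anion [Au…]: ligand charges -2, Au(I) ⇒ ion charge 1−.
One 2+ cation requires 2 of the 1− anion.

[Nb(acac)2(NO3)(PPh3)][Au(NCS)(NO3)]2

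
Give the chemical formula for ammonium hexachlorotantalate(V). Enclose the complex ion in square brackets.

NH4[TaCl6]

Ligands: 6 chloro (Cl, -1). Ligand charge sum = -6.
With Ta in oxidation state +5, the complex ion is [Ta...]^1−.
Charge balance with ammonium (+1) requires 1 complex ion per 1 ammonium.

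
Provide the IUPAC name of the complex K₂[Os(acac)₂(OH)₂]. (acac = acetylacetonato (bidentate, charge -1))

The 2 potassium counter-ions carry a total charge of +2, so each complex ion is 2−.
Ligand charges: 2×hydroxo (-1 each), 2×acetylacetonato (-1 each); total -4. So Os + (-4) = 2−, giving Os = +2.
Ligands are named alphabetically: acetylacetonato before hydroxo.
The complex ion is anionic, so osmium takes the -ate form osmate(II).

potassium bis(acetylacetonato)dihydroxoosmate(II)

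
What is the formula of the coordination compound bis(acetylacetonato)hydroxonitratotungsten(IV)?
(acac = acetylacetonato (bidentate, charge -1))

Ligands: 2 acetylacetonato (acac, -1), 1 hydroxo (OH, -1), 1 nitrato (NO3, -1). Ligand charge sum = -4.
With W in oxidation state +4, the complex ion is [W...].

[W(acac)2(NO3)(OH)]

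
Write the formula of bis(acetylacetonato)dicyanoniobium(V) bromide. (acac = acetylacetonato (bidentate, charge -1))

[Nb(acac)2(CN)2]Br

Ligands: 2 cyano (CN, -1), 2 acetylacetonato (acac, -1). Ligand charge sum = -4.
With Nb in oxidation state +5, the complex ion is [Nb...]^1+.
Charge balance with bromide (-1) requires 1 complex ion per 1 bromide.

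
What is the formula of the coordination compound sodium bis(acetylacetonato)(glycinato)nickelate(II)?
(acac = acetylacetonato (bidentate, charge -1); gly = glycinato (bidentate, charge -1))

Ligands: 2 acetylacetonato (acac, -1), 1 glycinato (gly, -1). Ligand charge sum = -3.
With Ni in oxidation state +2, the complex ion is [Ni...]^1−.
Charge balance with sodium (+1) requires 1 complex ion per 1 sodium.

Na[Ni(acac)2(gly)]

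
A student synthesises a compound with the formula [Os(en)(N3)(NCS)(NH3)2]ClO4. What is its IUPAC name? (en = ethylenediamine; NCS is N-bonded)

diammineazido(ethylenediamine)isothiocyanatoosmium(III) perchlorate

The 1 perchlorate counter-ion carries a total charge of -1, so each complex ion is 1+.
Ligand charges: 1×azido (-1 each), 2×ammine (neutral), 1×ethylenediamine (neutral), 1×isothiocyanato (-1 each); total -2. So Os + (-2) = 1+, giving Os = +3.
Ligands are named alphabetically: ammine before azido before ethylenediamine before isothiocyanato.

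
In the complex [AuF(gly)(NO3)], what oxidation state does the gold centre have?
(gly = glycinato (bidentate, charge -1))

No counter-ion: the bracketed complex is neutral.
Ligand charges: 1×gly = -1; 1×NO3 = -1; 1×F = -1; sum -3.
Au + (-3) = 0 ⇒ Au is +3.

+3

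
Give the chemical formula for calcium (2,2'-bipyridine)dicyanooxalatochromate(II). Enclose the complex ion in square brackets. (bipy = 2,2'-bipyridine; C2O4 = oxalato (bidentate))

Ligands: 2 cyano (CN, -1), 1 2,2'-bipyridine (bipy, neutral), 1 oxalato (C2O4, -2). Ligand charge sum = -4.
With Cr in oxidation state +2, the complex ion is [Cr...]^2−.
Charge balance with calcium (+2) requires 1 complex ion per 1 calcium.

Ca[Cr(bipy)(C2O4)(CN)2]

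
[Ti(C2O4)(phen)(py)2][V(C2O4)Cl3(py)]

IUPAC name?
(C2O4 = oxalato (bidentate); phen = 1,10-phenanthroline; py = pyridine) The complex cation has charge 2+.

Both ions are complex: the cation is named first with the plain metal name, the anion second with the -ate form; each ion's ligands are alphabetised independently.
The complex cation is given as 2+; its ligand charges sum to -2, so Ti = +4.
A 1:1 salt means the anion carries the equal and opposite charge, 2−.
Anion: ligand charges sum to -5; for the ion to be 2−, V = +3.

oxalato(1,10-phenanthroline)bis(pyridine)titanium(IV) trichlorooxalato(pyridine)vanadate(III)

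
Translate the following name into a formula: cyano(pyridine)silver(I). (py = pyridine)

[Ag(CN)(py)]

Ligands: 1 cyano (CN, -1), 1 pyridine (py, neutral). Ligand charge sum = -1.
With Ag in oxidation state +1, the complex ion is [Ag...].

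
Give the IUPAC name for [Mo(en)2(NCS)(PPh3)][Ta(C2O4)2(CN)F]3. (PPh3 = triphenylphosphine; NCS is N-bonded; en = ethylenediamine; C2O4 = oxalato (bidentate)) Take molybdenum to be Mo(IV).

Both ions are complex: the cation is named first with the plain metal name, the anion second with the -ate form; each ion's ligands are alphabetised independently.
Mo is given as +4; the cation's ligand charges sum to -1, so the complex cation is 3+.
With 3 anions per cation, each anion must be 3/3 = 1−.
Anion: ligand charges sum to -6; for the ion to be 1−, Ta = +5.

bis(ethylenediamine)isothiocyanato(triphenylphosphine)molybdenum(IV) cyanofluorodioxalatotantalate(V)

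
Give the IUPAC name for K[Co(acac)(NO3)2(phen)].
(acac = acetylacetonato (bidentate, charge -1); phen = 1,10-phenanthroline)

potassium (acetylacetonato)dinitrato(1,10-phenanthroline)cobaltate(II)

The 1 potassium counter-ion carries a total charge of +1, so each complex ion is 1−.
Ligand charges: 2×nitrato (-1 each), 1×acetylacetonato (-1 each), 1×1,10-phenanthroline (neutral); total -3. So Co + (-3) = 1−, giving Co = +2.
The complex ion is anionic, so cobalt takes the -ate form cobaltate(II).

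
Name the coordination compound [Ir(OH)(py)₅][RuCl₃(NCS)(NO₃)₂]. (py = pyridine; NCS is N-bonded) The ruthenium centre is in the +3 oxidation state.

hydroxopentakis(pyridine)iridium(IV) trichloroisothiocyanatodinitratoruthenate(III)

Both ions are complex: the cation is named first with the plain metal name, the anion second with the -ate form; each ion's ligands are alphabetised independently.
Ru is given as +3; the anion's ligand charges sum to -6, so the complex anion is 3−.
A 1:1 salt means the cation carries the equal and opposite charge, 3+.
Cation: ligand charges sum to -1; for the ion to be 3+, Ir = +4.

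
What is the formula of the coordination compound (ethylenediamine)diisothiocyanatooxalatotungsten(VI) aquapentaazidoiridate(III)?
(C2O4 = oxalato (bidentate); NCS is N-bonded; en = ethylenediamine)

[W(C2O4)(en)(NCS)2][Ir(H2O)(N3)5]

Cation [W…]: ligand charges -4, W(VI) ⇒ ion charge 2+.
Anion [Ir…]: ligand charges -5, Ir(III) ⇒ ion charge 2−.
One 2+ cation balances one 2− anion.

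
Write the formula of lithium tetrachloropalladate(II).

Ligands: 4 chloro (Cl, -1). Ligand charge sum = -4.
With Pd in oxidation state +2, the complex ion is [Pd...]^2−.
Charge balance with lithium (+1) requires 1 complex ion per 2 lithium.

Li2[PdCl4]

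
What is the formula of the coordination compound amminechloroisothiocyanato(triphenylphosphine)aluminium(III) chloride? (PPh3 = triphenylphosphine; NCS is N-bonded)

Ligands: 1 ammine (NH3, neutral), 1 triphenylphosphine (PPh3, neutral), 1 chloro (Cl, -1), 1 isothiocyanato (NCS, -1). Ligand charge sum = -2.
With Al in oxidation state +3, the complex ion is [Al...]^1+.
Charge balance with chloride (-1) requires 1 complex ion per 1 chloride.

[AlCl(NCS)(NH3)(PPh3)]Cl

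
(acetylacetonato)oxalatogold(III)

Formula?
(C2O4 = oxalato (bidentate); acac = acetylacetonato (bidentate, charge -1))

[Au(acac)(C2O4)]

Ligands: 1 oxalato (C2O4, -2), 1 acetylacetonato (acac, -1). Ligand charge sum = -3.
With Au in oxidation state +3, the complex ion is [Au...].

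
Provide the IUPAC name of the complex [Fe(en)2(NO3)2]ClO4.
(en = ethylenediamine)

bis(ethylenediamine)dinitratoiron(III) perchlorate

The 1 perchlorate counter-ion carries a total charge of -1, so each complex ion is 1+.
Ligand charges: 2×nitrato (-1 each), 2×ethylenediamine (neutral); total -2. So Fe + (-2) = 1+, giving Fe = +3.
Ligands are named alphabetically: ethylenediamine before nitrato.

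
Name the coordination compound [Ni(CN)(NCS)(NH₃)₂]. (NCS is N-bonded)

There is no counter-ion, so the complex is neutral overall.
Ligand charges: 2×ammine (neutral), 1×isothiocyanato (-1 each), 1×cyano (-1 each); total -2. So Ni + (-2) = 0, giving Ni = +2.
Ligands are named alphabetically: ammine before cyano before isothiocyanato.

diamminecyanoisothiocyanatonickel(II)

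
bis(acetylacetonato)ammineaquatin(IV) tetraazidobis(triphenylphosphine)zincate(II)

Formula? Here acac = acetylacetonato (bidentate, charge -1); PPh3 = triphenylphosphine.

[Sn(acac)2(H2O)(NH3)][Zn(N3)4(PPh3)2]

Cation [Sn…]: ligand charges -2, Sn(IV) ⇒ ion charge 2+.
Anion [Zn…]: ligand charges -4, Zn(II) ⇒ ion charge 2−.
One 2+ cation balances one 2− anion.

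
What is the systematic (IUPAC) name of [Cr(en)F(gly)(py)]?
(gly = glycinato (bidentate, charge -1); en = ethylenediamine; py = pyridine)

(ethylenediamine)fluoro(glycinato)(pyridine)chromium(II)

There is no counter-ion, so the complex is neutral overall.
Ligand charges: 1×fluoro (-1 each), 1×glycinato (-1 each), 1×ethylenediamine (neutral), 1×pyridine (neutral); total -2. So Cr + (-2) = 0, giving Cr = +2.
Ligands are named alphabetically: ethylenediamine before fluoro before glycinato before pyridine.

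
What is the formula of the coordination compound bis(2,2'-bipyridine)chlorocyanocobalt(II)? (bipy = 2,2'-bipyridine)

[Co(bipy)2Cl(CN)]

Ligands: 1 chloro (Cl, -1), 1 cyano (CN, -1), 2 2,2'-bipyridine (bipy, neutral). Ligand charge sum = -2.
With Co in oxidation state +2, the complex ion is [Co...].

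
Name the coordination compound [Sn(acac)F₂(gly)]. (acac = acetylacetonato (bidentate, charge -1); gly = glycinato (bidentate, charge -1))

There is no counter-ion, so the complex is neutral overall.
Ligand charges: 1×acetylacetonato (-1 each), 2×fluoro (-1 each), 1×glycinato (-1 each); total -4. So Sn + (-4) = 0, giving Sn = +4.
Ligands are named alphabetically: acetylacetonato before fluoro before glycinato.

(acetylacetonato)difluoro(glycinato)tin(IV)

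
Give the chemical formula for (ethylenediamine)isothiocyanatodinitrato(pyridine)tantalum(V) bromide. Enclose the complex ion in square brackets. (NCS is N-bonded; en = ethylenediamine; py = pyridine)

[Ta(en)(NCS)(NO3)2(py)]Br2

Ligands: 1 isothiocyanato (NCS, -1), 1 ethylenediamine (en, neutral), 2 nitrato (NO3, -1), 1 pyridine (py, neutral). Ligand charge sum = -3.
Charge balance with bromide (-1) requires 1 complex ion per 2 bromide.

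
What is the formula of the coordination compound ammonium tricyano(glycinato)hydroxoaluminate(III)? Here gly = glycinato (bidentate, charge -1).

(NH4)2[Al(CN)3(gly)(OH)]

Ligands: 1 hydroxo (OH, -1), 1 glycinato (gly, -1), 3 cyano (CN, -1). Ligand charge sum = -5.
With Al in oxidation state +3, the complex ion is [Al...]^2−.
Charge balance with ammonium (+1) requires 1 complex ion per 2 ammonium.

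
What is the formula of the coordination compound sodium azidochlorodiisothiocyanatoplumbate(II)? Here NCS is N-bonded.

Na2[PbCl(N3)(NCS)2]

Ligands: 1 azido (N3, -1), 2 isothiocyanato (NCS, -1), 1 chloro (Cl, -1). Ligand charge sum = -4.
With Pb in oxidation state +2, the complex ion is [Pb...]^2−.
Charge balance with sodium (+1) requires 1 complex ion per 2 sodium.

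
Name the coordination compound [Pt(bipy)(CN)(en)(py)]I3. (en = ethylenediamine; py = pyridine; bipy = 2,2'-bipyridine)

(2,2'-bipyridine)cyano(ethylenediamine)(pyridine)platinum(IV) iodide

The 3 iodide counter-ions carry a total charge of -3, so each complex ion is 3+.
Ligand charges: 1×cyano (-1 each), 1×ethylenediamine (neutral), 1×pyridine (neutral), 1×2,2'-bipyridine (neutral); total -1. So Pt + (-1) = 3+, giving Pt = +4.
Ligands are named alphabetically: bipyridine before cyano before ethylenediamine before pyridine.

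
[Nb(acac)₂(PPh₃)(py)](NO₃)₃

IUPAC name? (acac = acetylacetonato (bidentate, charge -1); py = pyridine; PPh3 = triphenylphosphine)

The 3 nitrate counter-ions carry a total charge of -3, so each complex ion is 3+.
Ligand charges: 2×acetylacetonato (-1 each), 1×pyridine (neutral), 1×triphenylphosphine (neutral); total -2. So Nb + (-2) = 3+, giving Nb = +5.
Ligands are named alphabetically: acetylacetonato before pyridine before triphenylphosphine.

bis(acetylacetonato)(pyridine)(triphenylphosphine)niobium(V) nitrate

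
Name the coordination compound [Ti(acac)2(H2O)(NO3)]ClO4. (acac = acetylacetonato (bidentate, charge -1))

The 1 perchlorate counter-ion carries a total charge of -1, so each complex ion is 1+.
Ligand charges: 1×aqua (neutral), 2×acetylacetonato (-1 each), 1×nitrato (-1 each); total -3. So Ti + (-3) = 1+, giving Ti = +4.
Ligands are named alphabetically: acetylacetonato before aqua before nitrato.

bis(acetylacetonato)aquanitratotitanium(IV) perchlorate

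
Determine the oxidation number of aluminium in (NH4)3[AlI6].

+3

3 ammonium outside the brackets (+1 each) → the complex ion is 3−.
Ligand charges: 6×I = -6; sum -6.
Al + (-6) = 3− ⇒ Al is +3.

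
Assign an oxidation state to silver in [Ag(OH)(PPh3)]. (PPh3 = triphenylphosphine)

+1

No counter-ion: the bracketed complex is neutral.
Ligand charges: 1×OH = -1; 1×PPh3 neutral; sum -1.
Ag + (-1) = 0 ⇒ Ag is +1.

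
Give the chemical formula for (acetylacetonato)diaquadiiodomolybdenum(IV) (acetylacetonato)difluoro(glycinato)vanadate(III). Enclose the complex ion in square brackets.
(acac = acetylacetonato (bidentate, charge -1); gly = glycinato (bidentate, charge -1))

[Mo(acac)(H2O)2I2][V(acac)F2(gly)]

Cation [Mo…]: ligand charges -3, Mo(IV) ⇒ ion charge 1+.
Anion [V…]: ligand charges -4, V(III) ⇒ ion charge 1−.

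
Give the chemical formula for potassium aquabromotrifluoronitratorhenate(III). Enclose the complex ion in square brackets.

K2[ReBrF3(H2O)(NO3)]

Ligands: 3 fluoro (F, -1), 1 bromo (Br, -1), 1 nitrato (NO3, -1), 1 aqua (H2O, neutral). Ligand charge sum = -5.
With Re in oxidation state +3, the complex ion is [Re...]^2−.
Charge balance with potassium (+1) requires 1 complex ion per 2 potassium.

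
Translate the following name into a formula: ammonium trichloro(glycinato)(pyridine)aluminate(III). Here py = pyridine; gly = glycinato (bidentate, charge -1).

Ligands: 3 chloro (Cl, -1), 1 pyridine (py, neutral), 1 glycinato (gly, -1). Ligand charge sum = -4.
With Al in oxidation state +3, the complex ion is [Al...]^1−.
Charge balance with ammonium (+1) requires 1 complex ion per 1 ammonium.

NH4[AlCl3(gly)(py)]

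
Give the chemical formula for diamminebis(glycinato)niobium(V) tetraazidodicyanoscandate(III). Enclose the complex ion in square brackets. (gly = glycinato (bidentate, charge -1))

Cation [Nb…]: ligand charges -2, Nb(V) ⇒ ion charge 3+.
Anion [Sc…]: ligand charges -6, Sc(III) ⇒ ion charge 3−.
One 3+ cation balances one 3− anion.

[Nb(gly)2(NH3)2][Sc(CN)2(N3)4]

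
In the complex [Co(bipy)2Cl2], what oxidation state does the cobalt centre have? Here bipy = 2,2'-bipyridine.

No counter-ion: the bracketed complex is neutral.
Ligand charges: 2×Cl = -2; 2×bipy neutral; sum -2.
Co + (-2) = 0 ⇒ Co is +2.

+2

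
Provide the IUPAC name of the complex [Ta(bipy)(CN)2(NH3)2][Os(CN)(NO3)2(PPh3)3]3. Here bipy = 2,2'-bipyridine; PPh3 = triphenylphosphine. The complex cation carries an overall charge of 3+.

The complex cation is given as 3+; its ligand charges sum to -2, so Ta = +5.
With 3 anions per cation, each anion must be 3/3 = 1−.
Anion: ligand charges sum to -3; for the ion to be 1−, Os = +2.

diammine(2,2'-bipyridine)dicyanotantalum(V) cyanodinitratotris(triphenylphosphine)osmate(II)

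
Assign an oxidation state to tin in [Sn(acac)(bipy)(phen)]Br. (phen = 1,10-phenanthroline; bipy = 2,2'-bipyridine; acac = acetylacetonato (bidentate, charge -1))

1 bromide outside the brackets (-1 each) → the complex ion is 1+.
Ligand charges: 1×phen neutral; 1×bipy neutral; 1×acac = -1; sum -1.
Sn + (-1) = 1+ ⇒ Sn is +2.

+2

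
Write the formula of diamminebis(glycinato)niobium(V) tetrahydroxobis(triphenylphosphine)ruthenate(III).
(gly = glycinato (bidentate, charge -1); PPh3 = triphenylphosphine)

Cation [Nb…]: ligand charges -2, Nb(V) ⇒ ion charge 3+.
Anion [Ru…]: ligand charges -4, Ru(III) ⇒ ion charge 1−.
One 3+ cation requires 3 of the 1− anion.

[Nb(gly)2(NH3)2][Ru(OH)4(PPh3)2]3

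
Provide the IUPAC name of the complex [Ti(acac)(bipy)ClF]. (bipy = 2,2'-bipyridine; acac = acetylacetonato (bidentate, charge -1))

There is no counter-ion, so the complex is neutral overall.
Ligand charges: 1×2,2'-bipyridine (neutral), 1×chloro (-1 each), 1×fluoro (-1 each), 1×acetylacetonato (-1 each); total -3. So Ti + (-3) = 0, giving Ti = +3.
Ligands are named alphabetically: acetylacetonato before bipyridine before chloro before fluoro.

(acetylacetonato)(2,2'-bipyridine)chlorofluorotitanium(III)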